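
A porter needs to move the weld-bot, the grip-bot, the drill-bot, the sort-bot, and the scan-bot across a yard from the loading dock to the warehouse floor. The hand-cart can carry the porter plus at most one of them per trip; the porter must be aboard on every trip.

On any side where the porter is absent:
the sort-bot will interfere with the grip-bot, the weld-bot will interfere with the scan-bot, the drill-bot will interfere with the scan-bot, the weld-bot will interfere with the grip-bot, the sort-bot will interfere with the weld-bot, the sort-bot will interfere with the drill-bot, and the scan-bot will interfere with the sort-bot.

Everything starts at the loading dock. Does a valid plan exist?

Whatever the first load, the items left behind include a forbidden pair without the porter. No opening move is safe, so no plan exists.

No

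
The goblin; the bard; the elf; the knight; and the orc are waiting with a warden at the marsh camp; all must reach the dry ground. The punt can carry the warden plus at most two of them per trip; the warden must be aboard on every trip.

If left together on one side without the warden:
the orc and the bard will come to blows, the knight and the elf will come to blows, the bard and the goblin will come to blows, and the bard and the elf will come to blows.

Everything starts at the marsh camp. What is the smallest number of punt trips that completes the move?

5

Counting alone: the warden can take at most 2 across per trip to the dry ground, so moving all 5 needs at least 3 loaded trips out, with a return between consecutive ones — at least 5 crossings.
The plan below uses exactly 5 crossings, so it is optimal:
1. Warden goes to the dry ground with the bard and the elf.
2. Warden goes back to the marsh camp with the bard.
3. Warden goes to the dry ground with the goblin and the orc.
4. Warden goes back to the marsh camp alone.
5. Warden goes to the dry ground with the bard and the knight.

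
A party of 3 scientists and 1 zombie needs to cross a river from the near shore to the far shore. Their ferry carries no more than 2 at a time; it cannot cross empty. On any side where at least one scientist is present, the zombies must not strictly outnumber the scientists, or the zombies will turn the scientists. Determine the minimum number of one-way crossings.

5

Counting alone: each trip to the far shore takes at most 2 across and each return brings at least 1 back, so after t trips out (and t−1 returns) at most 2t − (t−1) of the 4 are across; that first reaches 4 at t = 3, so at least 5 crossings are needed.
The plan below uses exactly 5 crossings, so it is optimal:
1. 1 scientist and 1 zombie → the far shore.  (the near shore: 2S 0Z; the far shore: 1S 1Z)
2. 1 zombie ← the near shore.  (the near shore: 2S 1Z; the far shore: 1S 0Z)
3. 1 scientist and 1 zombie → the far shore.  (the near shore: 1S 0Z; the far shore: 2S 1Z)
4. 1 zombie ← the near shore.  (the near shore: 1S 1Z; the far shore: 2S 0Z)
5. 1 scientist and 1 zombie → the far shore.  (the near shore: 0S 0Z; the far shore: 3S 1Z)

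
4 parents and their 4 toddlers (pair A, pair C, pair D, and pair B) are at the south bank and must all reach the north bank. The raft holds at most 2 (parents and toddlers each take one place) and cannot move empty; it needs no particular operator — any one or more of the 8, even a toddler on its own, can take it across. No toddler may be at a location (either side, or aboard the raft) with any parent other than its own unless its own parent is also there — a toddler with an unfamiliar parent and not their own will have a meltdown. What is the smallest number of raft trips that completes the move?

Following every safe sequence of crossings from the start, the most of the 8 that can be at the north bank as the raft arrives there on crossings 1, 3, 5 is 2, 3, 4 respectively; the best ever achieved is 4 of 8.
From crossing 7 on, no configuration arises that was not already reachable earlier: only 44 distinct safe configurations (who is on which side, and where the raft is) can ever be reached, none of them has everyone across, and every continuation just revisits them. So no valid plan exists.

impossible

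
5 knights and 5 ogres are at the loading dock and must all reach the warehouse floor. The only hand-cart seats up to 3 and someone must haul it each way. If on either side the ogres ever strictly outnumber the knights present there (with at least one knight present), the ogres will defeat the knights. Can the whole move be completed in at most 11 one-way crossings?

Yes — this plan uses 11 crossings (≤ 11):
1. 2 ogres → the warehouse floor.  (the loading dock: 5K 3O; the warehouse floor: 0K 2O)
2. 1 ogre ← the loading dock.  (the loading dock: 5K 4O; the warehouse floor: 0K 1O)
3. 3 ogres → the warehouse floor.  (the loading dock: 5K 1O; the warehouse floor: 0K 4O)
4. 1 ogre ← the loading dock.  (the loading dock: 5K 2O; the warehouse floor: 0K 3O)
5. 3 knights → the warehouse floor.  (the loading dock: 2K 2O; the warehouse floor: 3K 3O)
6. 1 knight and 1 ogre ← the loading dock.  (the loading dock: 3K 3O; the warehouse floor: 2K 2O)
7. 3 knights → the warehouse floor.  (the loading dock: 0K 3O; the warehouse floor: 5K 2O)
8. 1 ogre ← the loading dock.  (the loading dock: 0K 4O; the warehouse floor: 5K 1O)
9. 2 ogres → the warehouse floor.  (the loading dock: 0K 2O; the warehouse floor: 5K 3O)
10. 1 ogre ← the loading dock.  (the loading dock: 0K 3O; the warehouse floor: 5K 2O)
11. 3 ogres → the warehouse floor.  (the loading dock: 0K 0O; the warehouse floor: 5K 5O)

Yes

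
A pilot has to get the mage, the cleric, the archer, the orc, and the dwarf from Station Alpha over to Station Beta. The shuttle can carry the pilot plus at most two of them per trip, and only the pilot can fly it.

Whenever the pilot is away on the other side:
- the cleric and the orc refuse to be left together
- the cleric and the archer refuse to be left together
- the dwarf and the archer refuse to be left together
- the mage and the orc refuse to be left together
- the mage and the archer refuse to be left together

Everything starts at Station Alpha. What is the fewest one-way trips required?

7

Counting alone: the pilot can take at most 2 across per trip to Station Beta, so moving all 5 needs at least 3 loaded trips out, with a return between consecutive ones — at least 5 crossings.
The safety rule pushes this higher. Following every safe sequence of crossings, the most of the 5 that can be at Station Beta as the shuttle arrives there on crossing 5 is 4 — never all 5.
So no plan with fewer than 7 crossings exists, and this one achieves 7:
1. Pilot goes to Station Beta with the archer and the orc.
2. Pilot goes back to Station Alpha alone.
3. Pilot goes to Station Beta with the mage.
4. Pilot goes back to Station Alpha with the archer and the orc.
5. Pilot goes to Station Beta with the cleric and the dwarf.
6. Pilot goes back to Station Alpha alone.
7. Pilot goes to Station Beta with the archer and the orc.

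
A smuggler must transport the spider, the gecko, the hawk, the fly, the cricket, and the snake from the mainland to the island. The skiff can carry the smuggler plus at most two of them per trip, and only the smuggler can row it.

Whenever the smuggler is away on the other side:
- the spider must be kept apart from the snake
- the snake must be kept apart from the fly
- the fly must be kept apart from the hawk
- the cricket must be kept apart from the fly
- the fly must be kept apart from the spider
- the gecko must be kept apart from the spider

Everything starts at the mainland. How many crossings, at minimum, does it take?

Counting alone: the smuggler can take at most 2 across per trip to the island, so moving all 6 needs at least 3 loaded trips out, with a return between consecutive ones — at least 5 crossings.
The safety rule pushes this higher. Following every safe sequence of crossings, the most of the 6 that can be at the island as the skiff arrives there on crossings 5, 7 is 4, 5 respectively — never all 6.
So no plan with fewer than 9 crossings exists, and this one achieves 9:
1. Smuggler goes to the island with the fly and the spider.  [the mainland: the cricket, the gecko, the hawk, the snake | the island: the fly, the spider]
2. Smuggler goes back to the mainland with the spider.  [the mainland: the cricket, the gecko, the hawk, the snake, the spider | the island: the fly]
3. Smuggler goes to the island with the gecko and the spider.  [the mainland: the cricket, the hawk, the snake | the island: the fly, the gecko, the spider]
4. Smuggler goes back to the mainland with the spider.  [the mainland: the cricket, the hawk, the snake, the spider | the island: the fly, the gecko]
5. Smuggler goes to the island with the hawk and the snake.  [the mainland: the cricket, the spider | the island: the fly, the gecko, the hawk, the snake]
6. Smuggler goes back to the mainland with the fly.  [the mainland: the cricket, the fly, the spider | the island: the gecko, the hawk, the snake]
7. Smuggler goes to the island with the cricket and the spider.  [the mainland: the fly | the island: the cricket, the gecko, the hawk, the snake, the spider]
8. Smuggler goes back to the mainland with the spider.  [the mainland: the fly, the spider | the island: the cricket, the gecko, the hawk, the snake]
9. Smuggler goes to the island with the fly and the spider.  [the mainland: — | the island: the cricket, the fly, the gecko, the hawk, the snake, the spider]

9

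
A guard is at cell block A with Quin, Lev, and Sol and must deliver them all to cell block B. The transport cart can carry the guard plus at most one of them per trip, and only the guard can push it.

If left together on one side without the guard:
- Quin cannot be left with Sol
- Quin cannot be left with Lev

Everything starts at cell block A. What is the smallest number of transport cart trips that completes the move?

7

Counting alone: the guard can take at most 1 across per trip to cell block B, so moving all 3 needs at least 3 loaded trips out, with a return between consecutive ones — at least 5 crossings.
The safety rule pushes this higher. Following every safe sequence of crossings, the most of the 3 that can be at cell block B as the transport cart arrives there on crossing 5 is 2 — never all 3.
So no plan with fewer than 7 crossings exists, and this one achieves 7:
1. Guard goes to cell block B with Quin.
2. Guard goes back to cell block A alone.
3. Guard goes to cell block B with Lev.
4. Guard goes back to cell block A with Quin.
5. Guard goes to cell block B with Sol.
6. Guard goes back to cell block A alone.
7. Guard goes to cell block B with Quin.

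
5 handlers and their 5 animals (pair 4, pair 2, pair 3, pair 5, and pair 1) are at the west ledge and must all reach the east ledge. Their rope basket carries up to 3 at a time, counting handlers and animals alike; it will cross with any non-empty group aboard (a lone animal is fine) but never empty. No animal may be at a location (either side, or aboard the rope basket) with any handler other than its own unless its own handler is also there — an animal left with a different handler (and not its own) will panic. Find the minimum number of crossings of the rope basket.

11

Counting alone: each trip to the east ledge takes at most 3 across and each return brings at least 1 back, so after t trips out (and t−1 returns) at most 3t − (t−1) of the 10 are across; that first reaches 10 at t = 5, so at least 9 crossings are needed.
The safety rule pushes this higher. Following every safe sequence of crossings, the most of the 10 that can be at the east ledge as the rope basket arrives there on crossing 9 is 9 — never all 10.
So no plan with fewer than 11 crossings exists, and this one achieves 11:
1. animal 4 and handler 4 cross → the east ledge.
2. handler 4 crosses ← the west ledge.
3. animal 2, animal 3, and animal 5 cross → the east ledge.
4. animal 4 crosses ← the west ledge.
5. handler 2, handler 3, and handler 5 cross → the east ledge.
6. animal 2 and handler 2 cross ← the west ledge.
7. handler 1, handler 2, and handler 4 cross → the east ledge.
8. animal 3 crosses ← the west ledge.
9. animal 2 and animal 4 cross → the east ledge.
10. animal 4 crosses ← the west ledge.
11. animal 1, animal 3, and animal 4 cross → the east ledge.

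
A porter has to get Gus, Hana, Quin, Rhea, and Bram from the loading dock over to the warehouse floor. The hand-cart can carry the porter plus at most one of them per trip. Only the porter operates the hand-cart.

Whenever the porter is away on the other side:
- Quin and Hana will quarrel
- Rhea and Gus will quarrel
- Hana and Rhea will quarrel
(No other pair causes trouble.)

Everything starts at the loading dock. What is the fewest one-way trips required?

Whatever the first load, the items left behind include a forbidden pair without the porter. No opening move is safe, so no plan exists.

impossible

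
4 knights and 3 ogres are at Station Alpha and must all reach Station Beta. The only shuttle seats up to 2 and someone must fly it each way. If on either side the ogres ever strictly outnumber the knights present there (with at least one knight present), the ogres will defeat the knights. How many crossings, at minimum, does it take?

Counting alone: each trip to Station Beta takes at most 2 across and each return brings at least 1 back, so after t trips out (and t−1 returns) at most 2t − (t−1) of the 7 are across; that first reaches 7 at t = 6, so at least 11 crossings are needed.
The plan below uses exactly 11 crossings, so it is optimal:
1. 2 ogres → Station Beta.  (Station Alpha: 4K 1O; Station Beta: 0K 2O)
2. 1 ogre ← Station Alpha.  (Station Alpha: 4K 2O; Station Beta: 0K 1O)
3. 2 ogres → Station Beta.  (Station Alpha: 4K 0O; Station Beta: 0K 3O)
4. 1 ogre ← Station Alpha.  (Station Alpha: 4K 1O; Station Beta: 0K 2O)
5. 2 knights → Station Beta.  (Station Alpha: 2K 1O; Station Beta: 2K 2O)
6. 1 ogre ← Station Alpha.  (Station Alpha: 2K 2O; Station Beta: 2K 1O)
7. 1 knight and 1 ogre → Station Beta.  (Station Alpha: 1K 1O; Station Beta: 3K 2O)
8. 1 knight ← Station Alpha.  (Station Alpha: 2K 1O; Station Beta: 2K 2O)
9. 1 knight and 1 ogre → Station Beta.  (Station Alpha: 1K 0O; Station Beta: 3K 3O)
10. 1 ogre ← Station Alpha.  (Station Alpha: 1K 1O; Station Beta: 3K 2O)
11. 1 knight and 1 ogre → Station Beta.  (Station Alpha: 0K 0O; Station Beta: 4K 3O)

11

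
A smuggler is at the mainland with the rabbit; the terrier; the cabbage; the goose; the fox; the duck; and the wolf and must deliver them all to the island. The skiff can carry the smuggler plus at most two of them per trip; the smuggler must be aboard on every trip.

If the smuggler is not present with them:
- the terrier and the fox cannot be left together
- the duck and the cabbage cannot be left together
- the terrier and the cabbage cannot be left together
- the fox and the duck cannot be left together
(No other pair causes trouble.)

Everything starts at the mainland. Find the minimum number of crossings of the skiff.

Counting alone: the smuggler can take at most 2 across per trip to the island, so moving all 7 needs at least 4 loaded trips out, with a return between consecutive ones — at least 7 crossings.
The plan below uses exactly 7 crossings, so it is optimal:
1. Smuggler goes to the island with the duck and the terrier.  [the mainland: the cabbage, the fox, the goose, the rabbit, the wolf | the island: the duck, the terrier]
2. Smuggler goes back to the mainland alone.  [the mainland: the cabbage, the fox, the goose, the rabbit, the wolf | the island: the duck, the terrier]
3. Smuggler goes to the island with the rabbit.  [the mainland: the cabbage, the fox, the goose, the wolf | the island: the duck, the rabbit, the terrier]
4. Smuggler goes back to the mainland alone.  [the mainland: the cabbage, the fox, the goose, the wolf | the island: the duck, the rabbit, the terrier]
5. Smuggler goes to the island with the goose and the wolf.  [the mainland: the cabbage, the fox | the island: the duck, the goose, the rabbit, the terrier, the wolf]
6. Smuggler goes back to the mainland alone.  [the mainland: the cabbage, the fox | the island: the duck, the goose, the rabbit, the terrier, the wolf]
7. Smuggler goes to the island with the cabbage and the fox.  [the mainland: — | the island: the cabbage, the duck, the fox, the goose, the rabbit, the terrier, the wolf]

7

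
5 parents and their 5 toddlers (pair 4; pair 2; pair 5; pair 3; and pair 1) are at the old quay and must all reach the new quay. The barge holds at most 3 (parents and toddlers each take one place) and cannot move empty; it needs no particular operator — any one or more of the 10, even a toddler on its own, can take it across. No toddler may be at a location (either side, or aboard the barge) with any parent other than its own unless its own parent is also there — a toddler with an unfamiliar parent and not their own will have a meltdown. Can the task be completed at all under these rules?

1. parent 4 and toddler 4 cross → the new quay.
2. parent 4 crosses ← the old quay.
3. toddler 2, toddler 3, and toddler 5 cross → the new quay.
4. toddler 4 crosses ← the old quay.
5. parent 2, parent 3, and parent 5 cross → the new quay.
6. parent 2 and toddler 2 cross ← the old quay.
7. parent 1, parent 2, and parent 4 cross → the new quay.
8. toddler 5 crosses ← the old quay.
9. toddler 2 and toddler 4 cross → the new quay.
10. toddler 4 crosses ← the old quay.
11. toddler 1, toddler 4, and toddler 5 cross → the new quay.

Yes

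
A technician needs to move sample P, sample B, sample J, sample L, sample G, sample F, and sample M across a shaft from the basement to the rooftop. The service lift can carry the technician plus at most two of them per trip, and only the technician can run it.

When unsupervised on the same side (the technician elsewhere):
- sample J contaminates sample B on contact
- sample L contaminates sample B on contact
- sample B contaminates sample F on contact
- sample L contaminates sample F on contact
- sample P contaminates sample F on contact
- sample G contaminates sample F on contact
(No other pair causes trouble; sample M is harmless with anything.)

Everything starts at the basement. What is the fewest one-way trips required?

Counting alone: the technician can take at most 2 across per trip to the rooftop, so moving all 7 needs at least 4 loaded trips out, with a return between consecutive ones — at least 7 crossings.
The safety rule pushes this higher. Following every safe sequence of crossings, the most of the 7 that can be at the rooftop as the service lift arrives there on crossings 7, 9 is 5, 6 respectively — never all 7.
So no plan with fewer than 11 crossings exists, and this one achieves 11:
1. Technician goes to the rooftop with sample B and sample F.  [the basement: sample G, sample J, sample L, sample M, sample P | the rooftop: sample B, sample F]
2. Technician goes back to the basement with sample B.  [the basement: sample B, sample G, sample J, sample L, sample M, sample P | the rooftop: sample F]
3. Technician goes to the rooftop with sample B and sample P.  [the basement: sample G, sample J, sample L, sample M | the rooftop: sample B, sample F, sample P]
4. Technician goes back to the basement with sample F.  [the basement: sample F, sample G, sample J, sample L, sample M | the rooftop: sample B, sample P]
5. Technician goes to the rooftop with sample G and sample L.  [the basement: sample F, sample J, sample M | the rooftop: sample B, sample G, sample L, sample P]
6. Technician goes back to the basement with sample B.  [the basement: sample B, sample F, sample J, sample M | the rooftop: sample G, sample L, sample P]
7. Technician goes to the rooftop with sample B and sample J.  [the basement: sample F, sample M | the rooftop: sample B, sample G, sample J, sample L, sample P]
8. Technician goes back to the basement with sample B.  [the basement: sample B, sample F, sample M | the rooftop: sample G, sample J, sample L, sample P]
9. Technician goes to the rooftop with sample B and sample M.  [the basement: sample F | the rooftop: sample B, sample G, sample J, sample L, sample M, sample P]
10. Technician goes back to the basement with sample B.  [the basement: sample B, sample F | the rooftop: sample G, sample J, sample L, sample M, sample P]
11. Technician goes to the rooftop with sample B and sample F.  [the basement: — | the rooftop: sample B, sample F, sample G, sample J, sample L, sample M, sample P]

11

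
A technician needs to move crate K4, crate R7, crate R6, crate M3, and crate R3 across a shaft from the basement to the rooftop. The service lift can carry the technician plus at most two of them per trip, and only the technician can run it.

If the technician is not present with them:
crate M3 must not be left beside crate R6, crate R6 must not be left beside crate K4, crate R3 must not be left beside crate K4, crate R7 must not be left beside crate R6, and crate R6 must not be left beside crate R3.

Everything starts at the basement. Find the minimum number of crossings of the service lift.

7

Counting alone: the technician can take at most 2 across per trip to the rooftop, so moving all 5 needs at least 3 loaded trips out, with a return between consecutive ones — at least 5 crossings.
The safety rule pushes this higher. Following every safe sequence of crossings, the most of the 5 that can be at the rooftop as the service lift arrives there on crossing 5 is 4 — never all 5.
So no plan with fewer than 7 crossings exists, and this one achieves 7:
1. Technician goes to the rooftop with crate K4 and crate R6.  [the basement: crate M3, crate R3, crate R7 | the rooftop: crate K4, crate R6]
2. Technician goes back to the basement with crate K4.  [the basement: crate K4, crate M3, crate R3, crate R7 | the rooftop: crate R6]
3. Technician goes to the rooftop with crate K4 and crate R7.  [the basement: crate M3, crate R3 | the rooftop: crate K4, crate R6, crate R7]
4. Technician goes back to the basement with crate R6.  [the basement: crate M3, crate R3, crate R6 | the rooftop: crate K4, crate R7]
5. Technician goes to the rooftop with crate M3 and crate R6.  [the basement: crate R3 | the rooftop: crate K4, crate M3, crate R6, crate R7]
6. Technician goes back to the basement with crate R6.  [the basement: crate R3, crate R6 | the rooftop: crate K4, crate M3, crate R7]
7. Technician goes to the rooftop with crate R3 and crate R6.  [the basement: — | the rooftop: crate K4, crate M3, crate R3, crate R6, crate R7]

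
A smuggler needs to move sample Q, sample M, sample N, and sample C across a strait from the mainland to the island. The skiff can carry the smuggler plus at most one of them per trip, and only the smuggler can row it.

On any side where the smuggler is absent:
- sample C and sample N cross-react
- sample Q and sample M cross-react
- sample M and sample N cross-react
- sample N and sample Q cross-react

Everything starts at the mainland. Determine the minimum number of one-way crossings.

Whatever the first load, the items left behind include a forbidden pair without the smuggler. No opening move is safe, so no plan exists.

impossible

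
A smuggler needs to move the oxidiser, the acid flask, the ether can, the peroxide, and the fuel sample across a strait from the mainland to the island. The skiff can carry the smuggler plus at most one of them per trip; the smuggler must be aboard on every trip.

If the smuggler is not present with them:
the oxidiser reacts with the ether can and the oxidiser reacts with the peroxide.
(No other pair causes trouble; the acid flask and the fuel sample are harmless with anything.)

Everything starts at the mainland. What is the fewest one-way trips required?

Counting alone: the smuggler can take at most 1 across per trip to the island, so moving all 5 needs at least 5 loaded trips out, with a return between consecutive ones — at least 9 crossings.
The safety rule pushes this higher. Following every safe sequence of crossings, the most of the 5 that can be at the island as the skiff arrives there on crossing 9 is 4 — never all 5.
So no plan with fewer than 11 crossings exists, and this one achieves 11:
1. Smuggler goes to the island with the oxidiser.
2. Smuggler goes back to the mainland alone.
3. Smuggler goes to the island with the acid flask.
4. Smuggler goes back to the mainland alone.
5. Smuggler goes to the island with the ether can.
6. Smuggler goes back to the mainland with the oxidiser.
7. Smuggler goes to the island with the peroxide.
8. Smuggler goes back to the mainland alone.
9. Smuggler goes to the island with the fuel sample.
10. Smuggler goes back to the mainland alone.
11. Smuggler goes to the island with the oxidiser.

11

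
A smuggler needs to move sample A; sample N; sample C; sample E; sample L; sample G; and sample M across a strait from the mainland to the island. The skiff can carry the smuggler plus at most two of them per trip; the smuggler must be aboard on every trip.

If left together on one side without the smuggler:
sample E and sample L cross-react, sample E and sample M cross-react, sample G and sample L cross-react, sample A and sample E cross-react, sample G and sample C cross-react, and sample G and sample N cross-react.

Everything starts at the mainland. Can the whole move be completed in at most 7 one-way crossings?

No

Counting alone: the smuggler can take at most 2 across per trip to the island, so moving all 7 needs at least 4 loaded trips out, with a return between consecutive ones — at least 7 crossings.
The safety rule pushes this higher. Following every safe sequence of crossings, the most of the 7 that can be at the island as the skiff arrives there on crossing 7 is 6 — never all 7.
So the move cannot be finished within 7 crossings. (The shortest complete plan takes 9:)
1. Smuggler goes to the island with sample E and sample G.
2. Smuggler goes back to the mainland alone.
3. Smuggler goes to the island with sample A.
4. Smuggler goes back to the mainland with sample E.
5. Smuggler goes to the island with sample L and sample M.
6. Smuggler goes back to the mainland with sample G.
7. Smuggler goes to the island with sample C and sample N.
8. Smuggler goes back to the mainland alone.
9. Smuggler goes to the island with sample E and sample G.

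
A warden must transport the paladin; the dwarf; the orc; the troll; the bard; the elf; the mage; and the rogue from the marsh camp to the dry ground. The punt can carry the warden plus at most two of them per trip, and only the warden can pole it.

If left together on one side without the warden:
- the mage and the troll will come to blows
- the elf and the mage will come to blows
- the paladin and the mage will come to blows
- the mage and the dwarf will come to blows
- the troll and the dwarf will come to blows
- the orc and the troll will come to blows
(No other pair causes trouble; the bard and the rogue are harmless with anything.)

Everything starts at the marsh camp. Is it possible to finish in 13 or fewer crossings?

Yes — this plan uses 13 crossings (≤ 13):
1. Warden goes to the dry ground with the mage and the troll.
2. Warden goes back to the marsh camp with the troll.
3. Warden goes to the dry ground with the paladin and the troll.
4. Warden goes back to the marsh camp with the mage.
5. Warden goes to the dry ground with the dwarf and the elf.
6. Warden goes back to the marsh camp with the dwarf.
7. Warden goes to the dry ground with the dwarf and the orc.
8. Warden goes back to the marsh camp with the troll.
9. Warden goes to the dry ground with the bard and the troll.
10. Warden goes back to the marsh camp with the troll.
11. Warden goes to the dry ground with the rogue and the troll.
12. Warden goes back to the marsh camp with the troll.
13. Warden goes to the dry ground with the mage and the troll.

Yes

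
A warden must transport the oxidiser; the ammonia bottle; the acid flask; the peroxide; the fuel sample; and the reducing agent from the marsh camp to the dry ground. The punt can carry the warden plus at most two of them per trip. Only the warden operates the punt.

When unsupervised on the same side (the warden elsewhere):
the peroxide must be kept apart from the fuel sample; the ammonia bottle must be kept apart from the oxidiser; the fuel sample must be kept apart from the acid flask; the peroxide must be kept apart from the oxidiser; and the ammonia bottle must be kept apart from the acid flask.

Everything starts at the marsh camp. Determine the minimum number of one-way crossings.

impossible

Whatever the first load, the items left behind include a forbidden pair without the warden. No opening move is safe, so no plan exists.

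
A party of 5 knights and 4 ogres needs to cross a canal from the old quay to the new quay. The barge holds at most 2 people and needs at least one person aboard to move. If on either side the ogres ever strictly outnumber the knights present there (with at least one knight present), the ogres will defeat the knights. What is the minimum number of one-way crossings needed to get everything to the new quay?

15

Counting alone: each trip to the new quay takes at most 2 across and each return brings at least 1 back, so after t trips out (and t−1 returns) at most 2t − (t−1) of the 9 are across; that first reaches 9 at t = 8, so at least 15 crossings are needed.
The plan below uses exactly 15 crossings, so it is optimal:
1. 2 ogres → the new quay.  (the old quay: 5K 2O; the new quay: 0K 2O)
2. 1 ogre ← the old quay.  (the old quay: 5K 3O; the new quay: 0K 1O)
3. 2 ogres → the new quay.  (the old quay: 5K 1O; the new quay: 0K 3O)
4. 1 ogre ← the old quay.  (the old quay: 5K 2O; the new quay: 0K 2O)
5. 2 knights → the new quay.  (the old quay: 3K 2O; the new quay: 2K 2O)
6. 1 ogre ← the old quay.  (the old quay: 3K 3O; the new quay: 2K 1O)
7. 1 knight and 1 ogre → the new quay.  (the old quay: 2K 2O; the new quay: 3K 2O)
8. 1 knight ← the old quay.  (the old quay: 3K 2O; the new quay: 2K 2O)
9. 1 knight and 1 ogre → the new quay.  (the old quay: 2K 1O; the new quay: 3K 3O)
10. 1 ogre ← the old quay.  (the old quay: 2K 2O; the new quay: 3K 2O)
11. 1 knight and 1 ogre → the new quay.  (the old quay: 1K 1O; the new quay: 4K 3O)
12. 1 knight ← the old quay.  (the old quay: 2K 1O; the new quay: 3K 3O)
13. 1 knight and 1 ogre → the new quay.  (the old quay: 1K 0O; the new quay: 4K 4O)
14. 1 ogre ← the old quay.  (the old quay: 1K 1O; the new quay: 4K 3O)
15. 1 knight and 1 ogre → the new quay.  (the old quay: 0K 0O; the new quay: 5K 4O)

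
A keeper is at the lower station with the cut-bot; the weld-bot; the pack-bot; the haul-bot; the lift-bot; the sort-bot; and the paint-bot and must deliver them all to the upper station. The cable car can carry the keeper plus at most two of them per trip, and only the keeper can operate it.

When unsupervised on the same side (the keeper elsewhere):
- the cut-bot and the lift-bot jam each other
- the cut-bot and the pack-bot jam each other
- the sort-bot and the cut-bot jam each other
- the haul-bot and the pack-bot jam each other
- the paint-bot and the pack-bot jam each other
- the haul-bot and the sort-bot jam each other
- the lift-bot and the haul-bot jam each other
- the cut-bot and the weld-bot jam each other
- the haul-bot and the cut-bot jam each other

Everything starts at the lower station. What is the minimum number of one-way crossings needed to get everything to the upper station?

Whatever the first load, the items left behind include a forbidden pair without the keeper. No opening move is safe, so no plan exists.

impossible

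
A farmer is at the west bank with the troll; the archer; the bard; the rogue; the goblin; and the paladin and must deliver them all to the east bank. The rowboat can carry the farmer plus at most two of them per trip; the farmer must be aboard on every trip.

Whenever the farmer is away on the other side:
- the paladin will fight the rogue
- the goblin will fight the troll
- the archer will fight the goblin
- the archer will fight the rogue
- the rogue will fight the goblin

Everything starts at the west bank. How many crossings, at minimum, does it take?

Counting alone: the farmer can take at most 2 across per trip to the east bank, so moving all 6 needs at least 3 loaded trips out, with a return between consecutive ones — at least 5 crossings.
The safety rule pushes this higher. Following every safe sequence of crossings, the most of the 6 that can be at the east bank as the rowboat arrives there on crossings 5, 7 is 4, 5 respectively — never all 6.
So no plan with fewer than 9 crossings exists, and this one achieves 9:
1. Farmer goes to the east bank with the goblin and the rogue.
2. Farmer goes back to the west bank with the rogue.
3. Farmer goes to the east bank with the rogue and the troll.
4. Farmer goes back to the west bank with the goblin.
5. Farmer goes to the east bank with the archer and the bard.
6. Farmer goes back to the west bank with the archer.
7. Farmer goes to the east bank with the archer and the paladin.
8. Farmer goes back to the west bank with the rogue.
9. Farmer goes to the east bank with the goblin and the rogue.

9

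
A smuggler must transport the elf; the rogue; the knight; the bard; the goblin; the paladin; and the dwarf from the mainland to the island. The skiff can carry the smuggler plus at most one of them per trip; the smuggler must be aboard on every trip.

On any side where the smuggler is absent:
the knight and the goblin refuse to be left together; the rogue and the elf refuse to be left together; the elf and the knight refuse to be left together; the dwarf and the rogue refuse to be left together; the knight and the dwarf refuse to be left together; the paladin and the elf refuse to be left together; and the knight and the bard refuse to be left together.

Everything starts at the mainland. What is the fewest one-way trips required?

impossible

Whatever the first load, the items left behind include a forbidden pair without the smuggler. No opening move is safe, so no plan exists.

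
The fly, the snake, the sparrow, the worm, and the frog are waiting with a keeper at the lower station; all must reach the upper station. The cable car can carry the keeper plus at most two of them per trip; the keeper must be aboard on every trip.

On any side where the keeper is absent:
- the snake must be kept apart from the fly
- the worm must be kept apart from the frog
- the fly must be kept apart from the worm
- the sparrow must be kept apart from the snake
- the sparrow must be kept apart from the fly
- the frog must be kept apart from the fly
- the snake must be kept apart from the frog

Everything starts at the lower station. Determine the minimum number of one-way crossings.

impossible

Whatever the first load, the items left behind include a forbidden pair without the keeper. No opening move is safe, so no plan exists.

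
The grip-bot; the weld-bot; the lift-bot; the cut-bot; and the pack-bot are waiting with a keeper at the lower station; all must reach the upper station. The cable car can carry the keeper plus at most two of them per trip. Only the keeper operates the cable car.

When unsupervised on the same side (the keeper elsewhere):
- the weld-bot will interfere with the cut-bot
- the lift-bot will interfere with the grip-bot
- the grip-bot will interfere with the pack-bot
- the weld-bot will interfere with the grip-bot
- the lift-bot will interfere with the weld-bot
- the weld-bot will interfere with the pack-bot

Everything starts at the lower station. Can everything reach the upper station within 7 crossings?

Yes — this plan uses 7 crossings (≤ 7):
1. Keeper goes to the upper station with the grip-bot and the weld-bot.  [the lower station: the cut-bot, the lift-bot, the pack-bot | the upper station: the grip-bot, the weld-bot]
2. Keeper goes back to the lower station with the grip-bot.  [the lower station: the cut-bot, the grip-bot, the lift-bot, the pack-bot | the upper station: the weld-bot]
3. Keeper goes to the upper station with the cut-bot and the grip-bot.  [the lower station: the lift-bot, the pack-bot | the upper station: the cut-bot, the grip-bot, the weld-bot]
4. Keeper goes back to the lower station with the weld-bot.  [the lower station: the lift-bot, the pack-bot, the weld-bot | the upper station: the cut-bot, the grip-bot]
5. Keeper goes to the upper station with the lift-bot and the pack-bot.  [the lower station: the weld-bot | the upper station: the cut-bot, the grip-bot, the lift-bot, the pack-bot]
6. Keeper goes back to the lower station with the grip-bot.  [the lower station: the grip-bot, the weld-bot | the upper station: the cut-bot, the lift-bot, the pack-bot]
7. Keeper goes to the upper station with the grip-bot and the weld-bot.  [the lower station: — | the upper station: the cut-bot, the grip-bot, the lift-bot, the pack-bot, the weld-bot]

Yes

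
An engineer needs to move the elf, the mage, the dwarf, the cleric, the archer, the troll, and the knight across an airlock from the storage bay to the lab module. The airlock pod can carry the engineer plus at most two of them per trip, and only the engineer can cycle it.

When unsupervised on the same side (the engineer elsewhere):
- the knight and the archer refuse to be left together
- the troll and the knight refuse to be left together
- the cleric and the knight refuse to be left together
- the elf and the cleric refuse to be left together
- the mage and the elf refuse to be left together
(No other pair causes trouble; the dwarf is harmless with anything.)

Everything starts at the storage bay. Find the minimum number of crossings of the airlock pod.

9

Counting alone: the engineer can take at most 2 across per trip to the lab module, so moving all 7 needs at least 4 loaded trips out, with a return between consecutive ones — at least 7 crossings.
The safety rule pushes this higher. Following every safe sequence of crossings, the most of the 7 that can be at the lab module as the airlock pod arrives there on crossing 7 is 6 — never all 7.
So no plan with fewer than 9 crossings exists, and this one achieves 9:
1. Engineer goes to the lab module with the elf and the knight.
2. Engineer goes back to the storage bay alone.
3. Engineer goes to the lab module with the mage.
4. Engineer goes back to the storage bay with the elf.
5. Engineer goes to the lab module with the cleric and the dwarf.
6. Engineer goes back to the storage bay with the knight.
7. Engineer goes to the lab module with the archer and the troll.
8. Engineer goes back to the storage bay alone.
9. Engineer goes to the lab module with the elf and the knight.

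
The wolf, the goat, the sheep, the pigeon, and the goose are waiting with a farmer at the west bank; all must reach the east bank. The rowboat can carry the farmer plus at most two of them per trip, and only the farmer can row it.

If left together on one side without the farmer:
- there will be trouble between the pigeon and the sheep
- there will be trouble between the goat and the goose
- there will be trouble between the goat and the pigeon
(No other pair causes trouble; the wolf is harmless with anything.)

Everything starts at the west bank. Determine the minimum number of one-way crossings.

5

Counting alone: the farmer can take at most 2 across per trip to the east bank, so moving all 5 needs at least 3 loaded trips out, with a return between consecutive ones — at least 5 crossings.
The plan below uses exactly 5 crossings, so it is optimal:
1. Farmer goes to the east bank with the goat and the sheep.  [the west bank: the goose, the pigeon, the wolf | the east bank: the goat, the sheep]
2. Farmer goes back to the west bank alone.  [the west bank: the goose, the pigeon, the wolf | the east bank: the goat, the sheep]
3. Farmer goes to the east bank with the wolf.  [the west bank: the goose, the pigeon | the east bank: the goat, the sheep, the wolf]
4. Farmer goes back to the west bank alone.  [the west bank: the goose, the pigeon | the east bank: the goat, the sheep, the wolf]
5. Farmer goes to the east bank with the goose and the pigeon.  [the west bank: — | the east bank: the goat, the goose, the pigeon, the sheep, the wolf]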